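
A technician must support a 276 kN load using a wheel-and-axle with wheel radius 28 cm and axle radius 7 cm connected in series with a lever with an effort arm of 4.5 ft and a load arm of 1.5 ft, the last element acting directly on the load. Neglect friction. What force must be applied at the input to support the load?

23 kN

Wheel-and-axle MA = R/r = 28/7 = 4.
Lever MA = effort arm / load arm = 4.5/1.5 = 3.
Combined ideal MA = 4 × 3 = 12.
Effort = load / MA = 276 / 12 = 23 kN.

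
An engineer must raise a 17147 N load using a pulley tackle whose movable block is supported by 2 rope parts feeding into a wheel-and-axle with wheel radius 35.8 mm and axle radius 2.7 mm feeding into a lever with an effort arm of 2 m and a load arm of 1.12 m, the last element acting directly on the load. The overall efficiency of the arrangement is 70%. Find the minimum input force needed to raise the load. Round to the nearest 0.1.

517.3 N

Block-and-tackle MA = number of supporting rope parts = 2.
Wheel-and-axle MA = R/r = 35.8/2.7 = 13.259.
Lever MA = effort arm / load arm = 2/1.12 = 1.7857.
Combined ideal MA = 2 × 13.259 × 1.7857 = 47.354.
Actual MA = 47.354 × 0.70 = 33.148.
Effort = load / actual MA = 17147 / 33.148 = 517.28 N.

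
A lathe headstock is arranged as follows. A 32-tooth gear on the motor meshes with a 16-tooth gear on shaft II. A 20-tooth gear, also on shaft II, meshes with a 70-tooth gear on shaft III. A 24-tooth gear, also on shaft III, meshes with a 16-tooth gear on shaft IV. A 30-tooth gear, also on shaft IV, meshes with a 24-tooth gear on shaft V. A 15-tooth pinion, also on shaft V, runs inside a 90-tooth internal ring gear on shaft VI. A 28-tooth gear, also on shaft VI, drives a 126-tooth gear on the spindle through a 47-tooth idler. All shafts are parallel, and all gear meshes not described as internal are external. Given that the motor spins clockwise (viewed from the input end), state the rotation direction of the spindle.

the motor → shaft II: external mesh, 1 reversal → CCW.
shaft II → shaft III: external mesh, 1 reversal → CW.
shaft III → shaft IV: external mesh, 1 reversal → CCW.
shaft IV → shaft V: external mesh, 1 reversal → CW.
shaft V → shaft VI: internal mesh, same direction → CW.
shaft VI → the spindle: driver → idler → driven is 2 external meshes, 2 reversals → CW.
6 reversals in total — an even number — so the spindle turns the same way as the motor.

clockwise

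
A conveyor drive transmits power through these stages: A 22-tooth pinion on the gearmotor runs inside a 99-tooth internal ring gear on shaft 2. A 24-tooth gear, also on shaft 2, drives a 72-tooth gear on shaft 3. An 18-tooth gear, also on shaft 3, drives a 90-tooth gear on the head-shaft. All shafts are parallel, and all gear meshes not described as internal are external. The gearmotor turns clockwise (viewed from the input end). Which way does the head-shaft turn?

clockwise

the gearmotor → shaft 2: internal mesh, same direction → CW.
shaft 2 → shaft 3: external mesh, 1 reversal → CCW.
shaft 3 → the head-shaft: external mesh, 1 reversal → CW.
2 reversals in total — an even number — so the head-shaft turns the same way as the gearmotor.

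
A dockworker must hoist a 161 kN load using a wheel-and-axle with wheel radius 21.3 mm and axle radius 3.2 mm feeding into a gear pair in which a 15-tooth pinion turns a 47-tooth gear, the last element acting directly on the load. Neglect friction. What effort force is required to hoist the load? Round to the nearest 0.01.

7.72 kN

Wheel-and-axle MA = R/r = 21.3/3.2 = 6.6562.
Gear pair MA = 47/15 = 3.1333.
Combined ideal MA = 6.6562 × 3.1333 = 20.856.
Effort = load / MA = 161 / 20.856 = 7.7195 kN.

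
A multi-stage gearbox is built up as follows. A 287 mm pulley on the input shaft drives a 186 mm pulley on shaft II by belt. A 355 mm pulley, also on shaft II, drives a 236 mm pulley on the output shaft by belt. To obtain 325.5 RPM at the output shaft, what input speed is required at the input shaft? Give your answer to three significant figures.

140 RPM

Overall ratio R = 0.64808 × 0.66479 = 0.43084.
Required input speed = output speed × R = 325.5 × 0.43084 = 140.24 RPM.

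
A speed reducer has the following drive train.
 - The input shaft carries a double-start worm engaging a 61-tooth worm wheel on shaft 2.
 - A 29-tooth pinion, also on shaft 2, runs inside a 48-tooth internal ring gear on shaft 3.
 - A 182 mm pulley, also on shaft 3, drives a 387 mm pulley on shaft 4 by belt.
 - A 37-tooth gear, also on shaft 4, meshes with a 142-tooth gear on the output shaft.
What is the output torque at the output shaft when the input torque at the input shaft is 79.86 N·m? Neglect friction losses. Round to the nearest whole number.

32900 N·m

Worm: ratio = 61/2 = 30.5; torque at shaft 2 = 79.86 × 30.5 = 2435.7 N·m.
Internal gear: ratio = 48/29 = 1.6552; torque at shaft 3 = 2435.7 × 1.6552 = 4031.6 N·m.
Belt: ratio = 387/182 = 2.1264; torque at shaft 4 = 4031.6 × 2.1264 = 8572.6 N·m.
Gear mesh: ratio = 142/37 = 3.8378; torque at the output shaft = 8572.6 × 3.8378 = 32900 N·m.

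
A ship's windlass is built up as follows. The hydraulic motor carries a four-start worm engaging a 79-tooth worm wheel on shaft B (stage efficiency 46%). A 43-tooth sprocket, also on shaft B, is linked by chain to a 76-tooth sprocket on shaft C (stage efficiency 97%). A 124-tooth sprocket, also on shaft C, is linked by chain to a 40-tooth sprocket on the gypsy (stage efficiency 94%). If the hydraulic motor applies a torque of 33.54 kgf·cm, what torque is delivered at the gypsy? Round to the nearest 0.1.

Worm: ratio = 79/4 = 19.75; torque at shaft B = 33.54 × 19.75 × 0.46 = 304.71 kgf·cm.
Chain: ratio = 76/43 = 1.7674; torque at shaft C = 304.71 × 1.7674 × 0.97 = 522.4 kgf·cm.
Chain: ratio = 40/124 = 0.32258; torque at the gypsy = 522.4 × 0.32258 × 0.94 = 158.41 kgf·cm.

158.4 kgf·cm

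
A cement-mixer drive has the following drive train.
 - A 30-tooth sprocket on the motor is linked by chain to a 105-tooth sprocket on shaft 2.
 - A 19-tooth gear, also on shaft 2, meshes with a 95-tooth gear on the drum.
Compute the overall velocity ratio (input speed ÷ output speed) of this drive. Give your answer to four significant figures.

Each stage contributes driven/driver: chain 105/30 = 3.5, gear mesh 95/19 = 5.
Overall: 3.5 × 5 = 17.5.

17.50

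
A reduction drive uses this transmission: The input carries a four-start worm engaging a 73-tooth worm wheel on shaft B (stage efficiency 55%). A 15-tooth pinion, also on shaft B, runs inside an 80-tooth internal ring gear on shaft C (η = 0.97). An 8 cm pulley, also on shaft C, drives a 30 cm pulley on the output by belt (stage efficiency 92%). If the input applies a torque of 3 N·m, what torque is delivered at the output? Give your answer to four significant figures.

After the worm (73/4): 3 × 18.25 × 0.55 = 30.113 N·m
After the internal gear (80/15): 30.113 × 5.3333 × 0.97 = 155.78 N·m
After the belt (30/8): 155.78 × 3.75 × 0.92 = 537.45 N·m

537.4 N·m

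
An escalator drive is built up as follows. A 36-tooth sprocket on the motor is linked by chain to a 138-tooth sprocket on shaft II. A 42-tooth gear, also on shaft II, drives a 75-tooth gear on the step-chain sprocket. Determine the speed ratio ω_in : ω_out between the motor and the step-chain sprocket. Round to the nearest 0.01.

6.85

Each stage contributes driven/driver: chain 138/36 = 3.8333, gear mesh 75/42 = 1.7857.
Overall: 3.8333 × 1.7857 = 6.8452.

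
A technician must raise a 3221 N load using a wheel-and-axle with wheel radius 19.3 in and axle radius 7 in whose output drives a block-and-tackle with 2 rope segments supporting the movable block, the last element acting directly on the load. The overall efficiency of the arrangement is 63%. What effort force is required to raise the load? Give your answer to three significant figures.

927 N

Wheel-and-axle MA = R/r = 19.3/7 = 2.7571.
Block-and-tackle MA = number of supporting rope parts = 2.
Combined ideal MA = 2.7571 × 2 = 5.5143.
Actual MA = 5.5143 × 0.63 = 3.474.
Effort = load / actual MA = 3221 / 3.474 = 927.17 N.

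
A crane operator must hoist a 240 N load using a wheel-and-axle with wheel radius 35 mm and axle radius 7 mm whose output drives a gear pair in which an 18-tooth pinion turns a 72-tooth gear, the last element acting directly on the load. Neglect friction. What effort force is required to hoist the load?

12 N

Wheel-and-axle MA = R/r = 35/7 = 5.
Gear pair MA = 72/18 = 4.
Combined ideal MA = 5 × 4 = 20.
Effort = load / MA = 240 / 20 = 12 N.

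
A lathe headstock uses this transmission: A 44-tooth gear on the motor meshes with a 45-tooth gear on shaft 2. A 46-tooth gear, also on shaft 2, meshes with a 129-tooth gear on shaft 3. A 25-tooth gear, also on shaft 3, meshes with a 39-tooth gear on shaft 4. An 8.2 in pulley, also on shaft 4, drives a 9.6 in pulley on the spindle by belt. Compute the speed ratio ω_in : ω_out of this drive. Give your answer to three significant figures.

Each stage contributes driven/driver: gear mesh 45/44 = 1.0227, gear mesh 129/46 = 2.8043, gear mesh 39/25 = 1.56, belt 9.6/8.2 = 1.1707.
Overall: 1.0227 × 2.8043 × 1.56 × 1.1707 = 5.2381.

5.24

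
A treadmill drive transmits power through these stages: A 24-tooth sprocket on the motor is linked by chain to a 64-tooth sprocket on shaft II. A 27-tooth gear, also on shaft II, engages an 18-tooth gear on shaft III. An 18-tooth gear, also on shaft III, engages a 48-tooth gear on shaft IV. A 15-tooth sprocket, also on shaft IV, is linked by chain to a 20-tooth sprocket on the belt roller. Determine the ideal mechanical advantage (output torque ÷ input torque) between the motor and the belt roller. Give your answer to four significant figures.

Each stage contributes driven/driver: chain 64/24 = 2.6667, gear mesh 18/27 = 0.66667, gear mesh 48/18 = 2.6667, chain 20/15 = 1.3333.
Overall: 2.6667 × 0.66667 × 2.6667 × 1.3333 = 6.321.

6.321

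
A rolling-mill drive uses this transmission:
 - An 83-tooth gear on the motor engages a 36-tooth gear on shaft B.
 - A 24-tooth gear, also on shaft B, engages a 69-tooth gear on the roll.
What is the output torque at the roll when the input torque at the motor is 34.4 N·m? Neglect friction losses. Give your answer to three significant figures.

42.9 N·m

After the gear mesh (36/83): 34.4 × 0.43373 = 14.92 N·m
After the gear mesh (69/24): 14.92 × 2.875 = 42.896 N·m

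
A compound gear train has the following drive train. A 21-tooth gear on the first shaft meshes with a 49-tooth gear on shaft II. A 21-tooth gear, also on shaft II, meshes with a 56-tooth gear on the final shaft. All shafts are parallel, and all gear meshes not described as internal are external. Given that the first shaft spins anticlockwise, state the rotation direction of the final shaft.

the first shaft → shaft II: external mesh, 1 reversal → CW.
shaft II → the final shaft: external mesh, 1 reversal → CCW.
2 reversals in total — an even number — so the final shaft turns the same way as the first shaft.

anticlockwise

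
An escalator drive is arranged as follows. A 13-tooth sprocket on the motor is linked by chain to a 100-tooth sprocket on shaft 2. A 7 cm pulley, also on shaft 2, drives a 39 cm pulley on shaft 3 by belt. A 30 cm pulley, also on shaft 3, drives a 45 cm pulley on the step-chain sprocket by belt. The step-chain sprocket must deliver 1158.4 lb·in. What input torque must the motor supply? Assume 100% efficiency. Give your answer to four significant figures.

18.02 lb·in

Overall ratio R = 7.6923 × 5.5714 × 1.5 = 64.286.
Input torque = output torque / R = 1158.4 / 64.286 = 18.02 lb·in.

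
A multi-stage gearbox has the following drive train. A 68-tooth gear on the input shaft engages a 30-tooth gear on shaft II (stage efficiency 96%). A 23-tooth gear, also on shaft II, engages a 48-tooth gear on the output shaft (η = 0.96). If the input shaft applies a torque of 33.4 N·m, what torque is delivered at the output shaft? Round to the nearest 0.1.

28.3 N·m

After the gear mesh (30/68): 33.4 × 0.44118 × 0.96 = 14.146 N·m
After the gear mesh (48/23): 14.146 × 2.087 × 0.96 = 28.341 N·m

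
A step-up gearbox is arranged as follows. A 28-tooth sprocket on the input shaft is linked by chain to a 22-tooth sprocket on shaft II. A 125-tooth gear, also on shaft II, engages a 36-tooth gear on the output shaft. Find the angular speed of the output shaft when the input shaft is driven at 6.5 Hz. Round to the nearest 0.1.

Chain: ratio = 22/28 = 0.78571, so shaft II turns at 6.5 / 0.78571 = 8.2727 Hz.
Gear mesh: ratio = 36/125 = 0.288, so the output shaft turns at 8.2727 / 0.288 = 28.725 Hz.

28.7 Hz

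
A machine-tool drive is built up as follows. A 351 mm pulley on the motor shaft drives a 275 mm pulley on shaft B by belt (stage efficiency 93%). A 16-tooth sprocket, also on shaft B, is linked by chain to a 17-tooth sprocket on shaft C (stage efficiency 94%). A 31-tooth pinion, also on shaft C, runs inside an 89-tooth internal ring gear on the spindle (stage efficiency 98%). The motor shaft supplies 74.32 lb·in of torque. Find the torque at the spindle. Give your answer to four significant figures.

Belt: ratio = 275/351 = 0.78348; torque at shaft B = 74.32 × 0.78348 × 0.93 = 54.152 lb·in.
Chain: ratio = 17/16 = 1.0625; torque at shaft C = 54.152 × 1.0625 × 0.94 = 54.084 lb·in.
Internal gear: ratio = 89/31 = 2.871; torque at the spindle = 54.084 × 2.871 × 0.98 = 152.17 lb·in.

152.2 lb·in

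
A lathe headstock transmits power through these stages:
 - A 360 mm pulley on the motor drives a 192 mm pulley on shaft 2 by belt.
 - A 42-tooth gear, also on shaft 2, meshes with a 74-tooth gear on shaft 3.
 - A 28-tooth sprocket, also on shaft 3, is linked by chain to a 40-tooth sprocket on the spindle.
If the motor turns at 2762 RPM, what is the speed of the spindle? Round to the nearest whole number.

the motor → shaft 2 (belt, 192/360): 2762 ÷ 0.53333 = 5178.8 RPM
shaft 2 → shaft 3 (gear mesh, 74/42): 5178.8 ÷ 1.7619 = 2939.3 RPM
shaft 3 → the spindle (chain, 40/28): 2939.3 ÷ 1.4286 = 2057.5 RPM

2058 RPM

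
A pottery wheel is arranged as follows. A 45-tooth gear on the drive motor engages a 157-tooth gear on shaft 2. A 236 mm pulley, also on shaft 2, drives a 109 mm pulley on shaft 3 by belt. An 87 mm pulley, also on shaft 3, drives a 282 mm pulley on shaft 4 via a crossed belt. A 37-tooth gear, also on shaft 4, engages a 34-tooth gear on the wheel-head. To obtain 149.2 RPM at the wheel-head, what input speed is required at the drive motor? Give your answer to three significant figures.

Overall ratio R = 3.4889 × 0.46186 × 3.2414 × 0.91892 = 4.7996.
Required input speed = output speed × R = 149.2 × 4.7996 = 716.11 RPM.

716 RPM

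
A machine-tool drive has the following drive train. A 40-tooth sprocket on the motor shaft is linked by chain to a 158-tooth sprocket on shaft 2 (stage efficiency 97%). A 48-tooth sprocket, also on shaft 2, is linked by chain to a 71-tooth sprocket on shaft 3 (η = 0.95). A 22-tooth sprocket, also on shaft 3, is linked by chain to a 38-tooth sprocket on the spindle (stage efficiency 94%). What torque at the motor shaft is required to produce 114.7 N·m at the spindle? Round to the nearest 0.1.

Overall ratio R = 3.95 × 1.4792 × 1.7273 = 10.092; overall efficiency η = 0.97 × 0.95 × 0.94 = 0.8662.
Input torque = output torque / (R × η) = 114.7 / (10.092 × 0.8662) = 13.121 N·m.

13.1 N·m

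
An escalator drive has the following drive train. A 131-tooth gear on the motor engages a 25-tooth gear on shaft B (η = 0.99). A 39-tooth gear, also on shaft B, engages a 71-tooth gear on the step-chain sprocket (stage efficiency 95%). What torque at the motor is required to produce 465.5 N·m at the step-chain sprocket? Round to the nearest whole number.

Overall ratio R = 0.19084 × 1.8205 = 0.34743; overall efficiency η = 0.99 × 0.95 = 0.9405.
Input torque = output torque / (R × η) = 465.5 / (0.34743 × 0.9405) = 1424.6 N·m.

1425 N·m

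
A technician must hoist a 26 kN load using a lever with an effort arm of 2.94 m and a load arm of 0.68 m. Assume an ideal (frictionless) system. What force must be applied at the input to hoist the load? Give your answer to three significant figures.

6.01 kN

Lever MA = effort arm / load arm = 2.94/0.68 = 4.3235.
Effort = load / MA = 26 / 4.3235 = 6.0136 kN.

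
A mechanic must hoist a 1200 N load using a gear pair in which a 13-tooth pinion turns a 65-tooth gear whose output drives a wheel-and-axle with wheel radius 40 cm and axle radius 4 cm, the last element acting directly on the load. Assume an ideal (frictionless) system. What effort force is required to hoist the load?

Gear pair MA = 65/13 = 5.
Wheel-and-axle MA = R/r = 40/4 = 10.
Combined ideal MA = 5 × 10 = 50.
Effort = load / MA = 1200 / 50 = 24 N.

24 N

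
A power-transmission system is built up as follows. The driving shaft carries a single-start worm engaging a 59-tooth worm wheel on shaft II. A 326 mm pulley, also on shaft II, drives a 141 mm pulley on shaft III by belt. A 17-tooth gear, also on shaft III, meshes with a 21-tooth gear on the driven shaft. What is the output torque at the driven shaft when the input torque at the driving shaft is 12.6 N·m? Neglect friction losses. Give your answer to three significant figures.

397 N·m

Worm: ratio = 59/1 = 59; torque at shaft II = 12.6 × 59 = 743.4 N·m.
Belt: ratio = 141/326 = 0.43252; torque at shaft III = 743.4 × 0.43252 = 321.53 N·m.
Gear mesh: ratio = 21/17 = 1.2353; torque at the driven shaft = 321.53 × 1.2353 = 397.19 N·m.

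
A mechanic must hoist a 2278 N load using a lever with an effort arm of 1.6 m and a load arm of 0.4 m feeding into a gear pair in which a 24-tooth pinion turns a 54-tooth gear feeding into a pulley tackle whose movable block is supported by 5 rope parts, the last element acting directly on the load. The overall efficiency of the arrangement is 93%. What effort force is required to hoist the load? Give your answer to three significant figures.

Lever MA = effort arm / load arm = 1.6/0.4 = 4.
Gear pair MA = 54/24 = 2.25.
Block-and-tackle MA = number of supporting rope parts = 5.
Combined ideal MA = 4 × 2.25 × 5 = 45.
Actual MA = 45 × 0.93 = 41.85.
Effort = load / actual MA = 2278 / 41.85 = 54.432 N.

54.4 N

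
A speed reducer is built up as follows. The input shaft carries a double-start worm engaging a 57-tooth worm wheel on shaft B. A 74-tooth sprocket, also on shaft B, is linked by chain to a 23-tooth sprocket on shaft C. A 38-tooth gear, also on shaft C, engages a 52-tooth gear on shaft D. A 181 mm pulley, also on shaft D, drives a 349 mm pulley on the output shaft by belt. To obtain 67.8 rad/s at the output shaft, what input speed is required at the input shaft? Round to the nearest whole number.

1585 rad/s

Overall ratio R = 28.5 × 0.31081 × 1.3684 × 1.9282 = 23.373.
Required input speed = output speed × R = 67.8 × 23.373 = 1584.7 rad/s.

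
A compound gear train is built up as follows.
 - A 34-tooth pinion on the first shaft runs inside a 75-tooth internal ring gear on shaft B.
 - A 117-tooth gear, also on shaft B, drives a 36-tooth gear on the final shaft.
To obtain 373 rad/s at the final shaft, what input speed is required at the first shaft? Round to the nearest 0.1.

Overall ratio R = 2.2059 × 0.30769 = 0.67873.
Required input speed = output speed × R = 373 × 0.67873 = 253.17 rad/s.

253.2 rad/s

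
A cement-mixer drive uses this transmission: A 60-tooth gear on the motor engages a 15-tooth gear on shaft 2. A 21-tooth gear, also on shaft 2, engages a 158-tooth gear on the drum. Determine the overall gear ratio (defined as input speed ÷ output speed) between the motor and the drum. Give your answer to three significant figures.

1.88

Each stage contributes driven/driver: gear mesh 15/60 = 0.25, gear mesh 158/21 = 7.5238.
Overall: 0.25 × 7.5238 = 1.881.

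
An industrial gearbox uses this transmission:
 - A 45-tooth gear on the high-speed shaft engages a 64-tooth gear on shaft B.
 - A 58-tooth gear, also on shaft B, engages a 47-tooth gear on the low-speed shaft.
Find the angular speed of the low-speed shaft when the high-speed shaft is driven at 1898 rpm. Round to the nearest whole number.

1647 rpm

the high-speed shaft → shaft B (gear mesh, 64/45): 1898 ÷ 1.4222 = 1334.5 rpm
shaft B → the low-speed shaft (gear mesh, 47/58): 1334.5 ÷ 0.81034 = 1646.9 rpm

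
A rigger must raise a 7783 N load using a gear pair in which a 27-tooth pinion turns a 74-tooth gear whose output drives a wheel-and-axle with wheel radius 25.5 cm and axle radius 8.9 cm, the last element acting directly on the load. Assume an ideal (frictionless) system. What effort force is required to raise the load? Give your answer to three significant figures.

Gear pair MA = 74/27 = 2.7407.
Wheel-and-axle MA = R/r = 25.5/8.9 = 2.8652.
Combined ideal MA = 2.7407 × 2.8652 = 7.8527.
Effort = load / MA = 7783 / 7.8527 = 991.13 N.

991 N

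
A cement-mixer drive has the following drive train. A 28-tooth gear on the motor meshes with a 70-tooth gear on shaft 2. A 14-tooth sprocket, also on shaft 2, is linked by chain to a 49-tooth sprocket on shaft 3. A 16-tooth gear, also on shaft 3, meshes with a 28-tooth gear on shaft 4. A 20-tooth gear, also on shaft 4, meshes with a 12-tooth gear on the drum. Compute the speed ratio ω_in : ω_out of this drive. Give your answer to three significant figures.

9.19

Each stage contributes driven/driver: gear mesh 70/28 = 2.5, chain 49/14 = 3.5, gear mesh 28/16 = 1.75, gear mesh 12/20 = 0.6.
Overall: 2.5 × 3.5 × 1.75 × 0.6 = 9.1875.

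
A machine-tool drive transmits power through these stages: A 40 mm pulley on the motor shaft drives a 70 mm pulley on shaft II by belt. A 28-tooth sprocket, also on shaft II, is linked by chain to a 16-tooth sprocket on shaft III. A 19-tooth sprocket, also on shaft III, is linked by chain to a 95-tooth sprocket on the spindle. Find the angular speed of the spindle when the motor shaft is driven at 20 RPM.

4 RPM

the motor shaft → shaft II (belt, 70/40): 20 ÷ 1.75 = 11.429 RPM
shaft II → shaft III (chain, 16/28): 11.429 ÷ 0.57143 = 20 RPM
shaft III → the spindle (chain, 95/19): 20 ÷ 5 = 4 RPM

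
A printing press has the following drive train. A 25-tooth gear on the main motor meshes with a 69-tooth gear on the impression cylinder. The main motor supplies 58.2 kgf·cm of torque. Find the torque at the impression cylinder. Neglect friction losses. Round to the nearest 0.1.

160.6 kgf·cm

After the gear mesh (69/25): 58.2 × 2.76 = 160.63 kgf·cm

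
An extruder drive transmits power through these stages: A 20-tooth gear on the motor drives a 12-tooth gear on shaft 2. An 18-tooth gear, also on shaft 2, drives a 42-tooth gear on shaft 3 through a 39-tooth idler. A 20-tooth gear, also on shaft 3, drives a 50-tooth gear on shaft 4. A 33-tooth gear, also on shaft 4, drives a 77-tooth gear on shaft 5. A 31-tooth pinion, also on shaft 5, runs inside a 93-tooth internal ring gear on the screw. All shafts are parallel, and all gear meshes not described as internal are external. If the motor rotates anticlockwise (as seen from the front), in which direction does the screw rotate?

the motor → shaft 2: external mesh, 1 reversal → CW.
shaft 2 → shaft 3: driver → idler → driven is 2 external meshes, 2 reversals → CW.
shaft 3 → shaft 4: external mesh, 1 reversal → CCW.
shaft 4 → shaft 5: external mesh, 1 reversal → CW.
shaft 5 → the screw: internal mesh, same direction → CW.
5 reversals in total — an odd number — so the screw turns opposite to the motor.

clockwise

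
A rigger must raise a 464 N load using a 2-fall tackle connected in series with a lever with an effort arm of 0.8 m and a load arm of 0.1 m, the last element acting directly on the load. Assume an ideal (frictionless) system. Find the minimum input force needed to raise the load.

29 N

Block-and-tackle MA = number of supporting rope parts = 2.
Lever MA = effort arm / load arm = 0.8/0.1 = 8.
Combined ideal MA = 2 × 8 = 16.
Effort = load / MA = 464 / 16 = 29 N.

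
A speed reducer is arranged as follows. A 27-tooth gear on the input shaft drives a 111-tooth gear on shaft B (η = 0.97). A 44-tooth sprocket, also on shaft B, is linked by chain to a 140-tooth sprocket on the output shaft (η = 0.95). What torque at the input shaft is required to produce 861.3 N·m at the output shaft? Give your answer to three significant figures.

Overall ratio R = 4.1111 × 3.1818 = 13.081; overall efficiency η = 0.97 × 0.95 = 0.9215.
Input torque = output torque / (R × η) = 861.3 / (13.081 × 0.9215) = 71.454 N·m.

71.5 N·m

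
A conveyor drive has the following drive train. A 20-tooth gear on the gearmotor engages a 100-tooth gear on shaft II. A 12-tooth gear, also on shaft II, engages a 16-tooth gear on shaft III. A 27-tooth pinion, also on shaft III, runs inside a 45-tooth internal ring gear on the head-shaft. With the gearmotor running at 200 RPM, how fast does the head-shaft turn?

gear mesh 100/20 = 5 → 200/5 = 40 RPM
gear mesh 16/12 = 1.3333 → 40/1.3333 = 30 RPM
internal gear 45/27 = 1.6667 → 30/1.6667 = 18 RPM

18 RPM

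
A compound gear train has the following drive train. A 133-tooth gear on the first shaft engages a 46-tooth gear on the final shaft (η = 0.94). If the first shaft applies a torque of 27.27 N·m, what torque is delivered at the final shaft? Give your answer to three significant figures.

After the gear mesh (46/133): 27.27 × 0.34586 × 0.94 = 8.8658 N·m

8.87 N·m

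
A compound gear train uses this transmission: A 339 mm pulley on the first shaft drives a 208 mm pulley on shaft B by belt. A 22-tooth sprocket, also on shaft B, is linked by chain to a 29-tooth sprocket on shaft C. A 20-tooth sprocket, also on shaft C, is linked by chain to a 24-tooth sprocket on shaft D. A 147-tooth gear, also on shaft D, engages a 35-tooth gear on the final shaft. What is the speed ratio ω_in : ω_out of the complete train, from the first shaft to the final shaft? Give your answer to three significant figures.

Each stage contributes driven/driver: belt 208/339 = 0.61357, chain 29/22 = 1.3182, chain 24/20 = 1.2, gear mesh 35/147 = 0.2381.
Overall: 0.61357 × 1.3182 × 1.2 × 0.2381 = 0.23108.

0.231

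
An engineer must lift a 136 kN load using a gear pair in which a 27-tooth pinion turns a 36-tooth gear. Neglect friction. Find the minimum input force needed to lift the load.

102 kN

Gear pair MA = 36/27 = 1.3333.
Effort = load / MA = 136 / 1.3333 = 102 kN.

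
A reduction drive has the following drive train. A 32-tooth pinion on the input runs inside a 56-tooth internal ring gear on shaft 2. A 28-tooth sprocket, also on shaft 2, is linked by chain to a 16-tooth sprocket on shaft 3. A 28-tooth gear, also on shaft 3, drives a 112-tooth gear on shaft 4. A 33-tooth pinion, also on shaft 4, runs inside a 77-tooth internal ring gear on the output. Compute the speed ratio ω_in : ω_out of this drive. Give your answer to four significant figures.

Each stage contributes driven/driver: internal gear 56/32 = 1.75, chain 16/28 = 0.57143, gear mesh 112/28 = 4, internal gear 77/33 = 2.3333.
Overall: 1.75 × 0.57143 × 4 × 2.3333 = 9.3333.

9.333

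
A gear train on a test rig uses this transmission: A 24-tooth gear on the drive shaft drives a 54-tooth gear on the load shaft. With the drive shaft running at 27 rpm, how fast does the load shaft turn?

12 rpm

gear mesh 54/24 = 2.25 → 27/2.25 = 12 rpm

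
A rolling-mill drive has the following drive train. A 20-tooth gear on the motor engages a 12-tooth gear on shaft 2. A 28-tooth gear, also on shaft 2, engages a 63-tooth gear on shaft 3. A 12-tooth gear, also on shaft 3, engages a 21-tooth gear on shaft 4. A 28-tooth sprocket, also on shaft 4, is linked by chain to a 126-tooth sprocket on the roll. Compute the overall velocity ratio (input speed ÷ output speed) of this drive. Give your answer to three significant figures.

Each stage contributes driven/driver: gear mesh 12/20 = 0.6, gear mesh 63/28 = 2.25, gear mesh 21/12 = 1.75, chain 126/28 = 4.5.
Overall: 0.6 × 2.25 × 1.75 × 4.5 = 10.631.

10.6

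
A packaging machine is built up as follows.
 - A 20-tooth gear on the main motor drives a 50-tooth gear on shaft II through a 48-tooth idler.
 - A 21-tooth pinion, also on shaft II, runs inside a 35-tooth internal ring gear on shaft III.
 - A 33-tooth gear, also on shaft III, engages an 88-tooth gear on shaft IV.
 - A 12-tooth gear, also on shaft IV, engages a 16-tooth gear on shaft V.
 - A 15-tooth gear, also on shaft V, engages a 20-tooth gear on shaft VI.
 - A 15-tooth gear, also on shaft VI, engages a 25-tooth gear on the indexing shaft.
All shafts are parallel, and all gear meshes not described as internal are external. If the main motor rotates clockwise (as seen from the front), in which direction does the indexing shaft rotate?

clockwise

the main motor → shaft II: driver → idler → driven is 2 external meshes, 2 reversals → CW.
shaft II → shaft III: internal mesh, same direction → CW.
shaft III → shaft IV: external mesh, 1 reversal → CCW.
shaft IV → shaft V: external mesh, 1 reversal → CW.
shaft V → shaft VI: external mesh, 1 reversal → CCW.
shaft VI → the indexing shaft: external mesh, 1 reversal → CW.
6 reversals in total — an even number — so the indexing shaft turns the same way as the main motor.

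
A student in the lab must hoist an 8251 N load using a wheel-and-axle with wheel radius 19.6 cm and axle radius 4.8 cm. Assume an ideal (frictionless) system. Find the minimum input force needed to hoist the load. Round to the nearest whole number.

Wheel-and-axle MA = R/r = 19.6/4.8 = 4.0833.
Effort = load / MA = 8251 / 4.0833 = 2020.7 N.

2021 N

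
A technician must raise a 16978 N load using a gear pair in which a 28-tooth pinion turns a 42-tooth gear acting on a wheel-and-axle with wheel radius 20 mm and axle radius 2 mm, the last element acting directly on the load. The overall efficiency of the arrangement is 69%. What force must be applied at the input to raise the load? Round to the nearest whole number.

Gear pair MA = 42/28 = 1.5.
Wheel-and-axle MA = R/r = 20/2 = 10.
Combined ideal MA = 1.5 × 10 = 15.
Actual MA = 15 × 0.69 = 10.35.
Effort = load / actual MA = 16978 / 10.35 = 1640.4 N.

1640 N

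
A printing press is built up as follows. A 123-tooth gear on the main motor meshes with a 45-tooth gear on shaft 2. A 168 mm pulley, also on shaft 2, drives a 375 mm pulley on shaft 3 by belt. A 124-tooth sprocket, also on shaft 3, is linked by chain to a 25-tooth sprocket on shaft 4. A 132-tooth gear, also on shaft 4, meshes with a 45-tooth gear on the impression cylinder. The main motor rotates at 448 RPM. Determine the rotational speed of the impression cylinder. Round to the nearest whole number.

7982 RPM

the main motor → shaft 2 (gear mesh, 45/123): 448 ÷ 0.36585 = 1224.5 RPM
shaft 2 → shaft 3 (belt, 375/168): 1224.5 ÷ 2.2321 = 548.59 RPM
shaft 3 → shaft 4 (chain, 25/124): 548.59 ÷ 0.20161 = 2721 RPM
shaft 4 → the impression cylinder (gear mesh, 45/132): 2721 ÷ 0.34091 = 7981.6 RPM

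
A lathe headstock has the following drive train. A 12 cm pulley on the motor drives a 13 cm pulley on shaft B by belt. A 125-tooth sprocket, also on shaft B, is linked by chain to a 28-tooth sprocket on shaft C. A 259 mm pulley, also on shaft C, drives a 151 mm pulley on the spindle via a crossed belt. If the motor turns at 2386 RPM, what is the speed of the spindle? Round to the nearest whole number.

the motor → shaft B (belt, 13/12): 2386 ÷ 1.0833 = 2202.5 RPM
shaft B → shaft C (chain, 28/125): 2202.5 ÷ 0.224 = 9832.4 RPM
shaft C → the spindle (belt, 151/259): 9832.4 ÷ 0.58301 = 16865 RPM

16865 RPM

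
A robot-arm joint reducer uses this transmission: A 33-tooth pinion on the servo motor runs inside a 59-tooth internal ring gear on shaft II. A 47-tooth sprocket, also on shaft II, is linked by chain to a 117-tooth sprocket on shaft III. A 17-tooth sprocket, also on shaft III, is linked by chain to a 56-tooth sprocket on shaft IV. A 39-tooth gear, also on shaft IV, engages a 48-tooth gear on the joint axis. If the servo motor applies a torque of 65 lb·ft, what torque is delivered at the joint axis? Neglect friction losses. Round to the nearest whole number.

1173 lb·ft

Internal gear: ratio = 59/33 = 1.7879; torque at shaft II = 65 × 1.7879 = 116.21 lb·ft.
Chain: ratio = 117/47 = 2.4894; torque at shaft III = 116.21 × 2.4894 = 289.29 lb·ft.
Chain: ratio = 56/17 = 3.2941; torque at shaft IV = 289.29 × 3.2941 = 952.97 lb·ft.
Gear mesh: ratio = 48/39 = 1.2308; torque at the joint axis = 952.97 × 1.2308 = 1172.9 lb·ft.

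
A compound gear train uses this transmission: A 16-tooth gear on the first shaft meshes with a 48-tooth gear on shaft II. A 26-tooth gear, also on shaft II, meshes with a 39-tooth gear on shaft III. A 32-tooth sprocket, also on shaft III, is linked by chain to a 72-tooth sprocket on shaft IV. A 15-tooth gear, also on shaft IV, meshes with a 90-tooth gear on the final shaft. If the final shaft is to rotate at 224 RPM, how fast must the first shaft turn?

13608 RPM

Overall ratio R = 3 × 1.5 × 2.25 × 6 = 60.75.
Required input speed = output speed × R = 224 × 60.75 = 13608 RPM.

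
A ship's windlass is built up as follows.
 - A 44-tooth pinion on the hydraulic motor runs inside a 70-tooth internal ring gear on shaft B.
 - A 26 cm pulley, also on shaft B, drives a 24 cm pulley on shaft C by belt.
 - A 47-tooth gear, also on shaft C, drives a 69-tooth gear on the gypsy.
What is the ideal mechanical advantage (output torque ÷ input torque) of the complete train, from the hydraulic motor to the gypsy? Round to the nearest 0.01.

2.16

Each stage contributes driven/driver: internal gear 70/44 = 1.5909, belt 24/26 = 0.92308, gear mesh 69/47 = 1.4681.
Overall: 1.5909 × 0.92308 × 1.4681 = 2.1559.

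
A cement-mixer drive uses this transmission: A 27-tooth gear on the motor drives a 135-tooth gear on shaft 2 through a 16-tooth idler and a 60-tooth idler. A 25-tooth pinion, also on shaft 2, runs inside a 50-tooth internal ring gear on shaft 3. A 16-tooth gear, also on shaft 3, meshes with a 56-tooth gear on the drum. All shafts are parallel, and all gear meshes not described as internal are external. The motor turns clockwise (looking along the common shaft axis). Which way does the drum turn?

the motor → shaft 2: driver → idler → idler → driven is 3 external meshes, 3 reversals → CCW.
shaft 2 → shaft 3: internal mesh, same direction → CCW.
shaft 3 → the drum: external mesh, 1 reversal → CW.
4 reversals in total — an even number — so the drum turns the same way as the motor.

clockwise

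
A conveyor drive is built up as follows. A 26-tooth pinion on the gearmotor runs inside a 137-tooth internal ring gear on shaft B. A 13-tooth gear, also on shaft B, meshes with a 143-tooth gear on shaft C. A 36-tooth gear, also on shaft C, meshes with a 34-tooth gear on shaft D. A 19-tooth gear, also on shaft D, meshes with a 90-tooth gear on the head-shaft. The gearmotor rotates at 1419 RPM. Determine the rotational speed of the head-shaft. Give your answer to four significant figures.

5.472 RPM

internal gear 137/26 = 5.2692 → 1419/5.2692 = 269.3 RPM
gear mesh 143/13 = 11 → 269.3/11 = 24.482 RPM
gear mesh 34/36 = 0.94444 → 24.482/0.94444 = 25.922 RPM
gear mesh 90/19 = 4.7368 → 25.922/4.7368 = 5.4724 RPM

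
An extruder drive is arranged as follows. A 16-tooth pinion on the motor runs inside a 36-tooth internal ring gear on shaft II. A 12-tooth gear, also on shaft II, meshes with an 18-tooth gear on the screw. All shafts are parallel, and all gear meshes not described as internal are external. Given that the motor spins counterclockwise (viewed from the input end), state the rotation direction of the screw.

the motor → shaft II: internal mesh, same direction → CCW.
shaft II → the screw: external mesh, 1 reversal → CW.
1 reversal in total — an odd number — so the screw turns opposite to the motor.

clockwise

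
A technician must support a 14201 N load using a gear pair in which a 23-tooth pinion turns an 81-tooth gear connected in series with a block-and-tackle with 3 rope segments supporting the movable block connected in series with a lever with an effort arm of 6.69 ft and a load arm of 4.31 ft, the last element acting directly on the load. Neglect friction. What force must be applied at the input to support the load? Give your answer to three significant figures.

Gear pair MA = 81/23 = 3.5217.
Block-and-tackle MA = number of supporting rope parts = 3.
Lever MA = effort arm / load arm = 6.69/4.31 = 1.5522.
Combined ideal MA = 3.5217 × 3 × 1.5522 = 16.399.
Effort = load / MA = 14201 / 16.399 = 865.95 N.

866 N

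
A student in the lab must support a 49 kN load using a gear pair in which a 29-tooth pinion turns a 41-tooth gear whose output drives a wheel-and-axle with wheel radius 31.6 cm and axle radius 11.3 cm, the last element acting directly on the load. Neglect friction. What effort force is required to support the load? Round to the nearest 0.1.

Gear pair MA = 41/29 = 1.4138.
Wheel-and-axle MA = R/r = 31.6/11.3 = 2.7965.
Combined ideal MA = 1.4138 × 2.7965 = 3.9536.
Effort = load / MA = 49 / 3.9536 = 12.394 kN.

12.4 kN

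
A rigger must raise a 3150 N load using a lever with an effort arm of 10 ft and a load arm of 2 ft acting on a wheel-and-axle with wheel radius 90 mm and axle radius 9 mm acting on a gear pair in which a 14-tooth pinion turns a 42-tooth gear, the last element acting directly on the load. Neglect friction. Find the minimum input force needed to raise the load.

Lever MA = effort arm / load arm = 10/2 = 5.
Wheel-and-axle MA = R/r = 90/9 = 10.
Gear pair MA = 42/14 = 3.
Combined ideal MA = 5 × 10 × 3 = 150.
Effort = load / MA = 3150 / 150 = 21 N.

21 N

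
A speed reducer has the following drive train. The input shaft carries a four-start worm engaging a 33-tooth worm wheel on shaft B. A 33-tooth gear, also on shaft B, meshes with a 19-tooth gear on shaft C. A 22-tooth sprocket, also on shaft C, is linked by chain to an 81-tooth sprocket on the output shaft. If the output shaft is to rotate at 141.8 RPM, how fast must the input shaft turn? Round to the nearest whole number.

Overall ratio R = 8.25 × 0.57576 × 3.6818 = 17.489.
Required input speed = output speed × R = 141.8 × 17.489 = 2479.9 RPM.

2480 RPM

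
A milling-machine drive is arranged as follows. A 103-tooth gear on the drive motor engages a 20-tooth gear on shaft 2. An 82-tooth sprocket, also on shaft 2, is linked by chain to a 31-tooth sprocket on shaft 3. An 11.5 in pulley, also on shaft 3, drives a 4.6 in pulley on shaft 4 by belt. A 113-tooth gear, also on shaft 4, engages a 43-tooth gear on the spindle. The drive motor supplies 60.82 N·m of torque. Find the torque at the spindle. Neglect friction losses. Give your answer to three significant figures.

0.680 N·m

gear mesh 20/103 = 0.19417 → τ = 60.82·0.19417 = 11.81 N·m
chain 31/82 = 0.37805 → τ = 11.81·0.37805 = 4.4646 N·m
belt 4.6/11.5 = 0.4 → τ = 4.4646·0.4 = 1.7859 N·m
gear mesh 43/113 = 0.38053 → τ = 1.7859·0.38053 = 0.67957 N·m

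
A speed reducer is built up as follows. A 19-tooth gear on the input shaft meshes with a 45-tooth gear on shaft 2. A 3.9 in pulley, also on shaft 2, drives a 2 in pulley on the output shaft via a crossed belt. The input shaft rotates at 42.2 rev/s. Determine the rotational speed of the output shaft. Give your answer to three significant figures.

Gear mesh: ratio = 45/19 = 2.3684, so shaft 2 turns at 42.2 / 2.3684 = 17.818 rev/s.
Belt: ratio = 2/3.9 = 0.51282, so the output shaft turns at 17.818 / 0.51282 = 34.745 rev/s.

34.7 rev/s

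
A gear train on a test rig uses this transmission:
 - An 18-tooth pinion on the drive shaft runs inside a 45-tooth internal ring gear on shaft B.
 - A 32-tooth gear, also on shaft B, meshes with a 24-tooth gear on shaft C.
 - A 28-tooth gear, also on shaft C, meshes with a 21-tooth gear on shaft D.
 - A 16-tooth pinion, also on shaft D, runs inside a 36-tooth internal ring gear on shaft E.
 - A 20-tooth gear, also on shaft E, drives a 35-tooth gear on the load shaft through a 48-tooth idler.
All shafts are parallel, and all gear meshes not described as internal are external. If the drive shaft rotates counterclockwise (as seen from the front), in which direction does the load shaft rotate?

the drive shaft → shaft B: internal mesh, same direction → CCW.
shaft B → shaft C: external mesh, 1 reversal → CW.
shaft C → shaft D: external mesh, 1 reversal → CCW.
shaft D → shaft E: internal mesh, same direction → CCW.
shaft E → the load shaft: driver → idler → driven is 2 external meshes, 2 reversals → CCW.
4 reversals in total — an even number — so the load shaft turns the same way as the drive shaft.

counterclockwise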